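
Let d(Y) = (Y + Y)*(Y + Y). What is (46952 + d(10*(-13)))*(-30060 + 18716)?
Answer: -1299477888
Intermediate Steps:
d(Y) = 4*Y² (d(Y) = (2*Y)*(2*Y) = 4*Y²)
(46952 + d(10*(-13)))*(-30060 + 18716) = (46952 + 4*(10*(-13))²)*(-30060 + 18716) = (46952 + 4*(-130)²)*(-11344) = (46952 + 4*16900)*(-11344) = (46952 + 67600)*(-11344) = 114552*(-11344) = -1299477888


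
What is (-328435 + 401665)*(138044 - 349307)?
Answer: -15470789490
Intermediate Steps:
(-328435 + 401665)*(138044 - 349307) = 73230*(-211263) = -15470789490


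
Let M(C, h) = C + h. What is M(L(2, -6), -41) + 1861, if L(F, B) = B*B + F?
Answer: 1858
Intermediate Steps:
L(F, B) = F + B**2 (L(F, B) = B**2 + F = F + B**2)
M(L(2, -6), -41) + 1861 = ((2 + (-6)**2) - 41) + 1861 = ((2 + 36) - 41) + 1861 = (38 - 41) + 1861 = -3 + 1861 = 1858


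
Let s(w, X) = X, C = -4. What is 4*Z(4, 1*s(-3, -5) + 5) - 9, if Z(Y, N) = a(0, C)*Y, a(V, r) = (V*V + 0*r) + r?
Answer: -73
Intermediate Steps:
a(V, r) = r + V**2 (a(V, r) = (V**2 + 0) + r = V**2 + r = r + V**2)
Z(Y, N) = -4*Y (Z(Y, N) = (-4 + 0**2)*Y = (-4 + 0)*Y = -4*Y)
4*Z(4, 1*s(-3, -5) + 5) - 9 = 4*(-4*4) - 9 = 4*(-16) - 9 = -64 - 9 = -73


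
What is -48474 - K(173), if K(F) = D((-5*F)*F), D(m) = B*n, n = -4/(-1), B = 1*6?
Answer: -48498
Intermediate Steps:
B = 6
n = 4 (n = -4*(-1) = 4)
D(m) = 24 (D(m) = 6*4 = 24)
K(F) = 24
-48474 - K(173) = -48474 - 1*24 = -48474 - 24 = -48498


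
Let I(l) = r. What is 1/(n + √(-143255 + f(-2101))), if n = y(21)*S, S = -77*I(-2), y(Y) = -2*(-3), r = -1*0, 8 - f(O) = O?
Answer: -I*√141146/141146 ≈ -0.0026617*I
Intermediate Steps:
f(O) = 8 - O
r = 0
I(l) = 0
y(Y) = 6
S = 0 (S = -77*0 = 0)
n = 0 (n = 6*0 = 0)
1/(n + √(-143255 + f(-2101))) = 1/(0 + √(-143255 + (8 - 1*(-2101)))) = 1/(0 + √(-143255 + (8 + 2101))) = 1/(0 + √(-143255 + 2109)) = 1/(0 + √(-141146)) = 1/(0 + I*√141146) = 1/(I*√141146) = -I*√141146/141146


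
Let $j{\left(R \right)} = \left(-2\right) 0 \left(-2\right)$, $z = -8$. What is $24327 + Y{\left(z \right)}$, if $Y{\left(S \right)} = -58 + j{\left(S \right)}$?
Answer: $24269$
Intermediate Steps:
$j{\left(R \right)} = 0$ ($j{\left(R \right)} = 0 \left(-2\right) = 0$)
$Y{\left(S \right)} = -58$ ($Y{\left(S \right)} = -58 + 0 = -58$)
$24327 + Y{\left(z \right)} = 24327 - 58 = 24269$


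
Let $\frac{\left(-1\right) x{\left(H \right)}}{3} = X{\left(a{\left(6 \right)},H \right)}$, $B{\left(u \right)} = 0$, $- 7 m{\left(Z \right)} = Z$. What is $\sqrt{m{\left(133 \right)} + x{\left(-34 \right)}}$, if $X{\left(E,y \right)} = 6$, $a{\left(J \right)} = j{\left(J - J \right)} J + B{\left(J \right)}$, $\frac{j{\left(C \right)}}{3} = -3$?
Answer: $i \sqrt{37} \approx 6.0828 i$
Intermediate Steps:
$m{\left(Z \right)} = - \frac{Z}{7}$
$j{\left(C \right)} = -9$ ($j{\left(C \right)} = 3 \left(-3\right) = -9$)
$a{\left(J \right)} = - 9 J$ ($a{\left(J \right)} = - 9 J + 0 = - 9 J$)
$x{\left(H \right)} = -18$ ($x{\left(H \right)} = \left(-3\right) 6 = -18$)
$\sqrt{m{\left(133 \right)} + x{\left(-34 \right)}} = \sqrt{\left(- \frac{1}{7}\right) 133 - 18} = \sqrt{-19 - 18} = \sqrt{-37} = i \sqrt{37}$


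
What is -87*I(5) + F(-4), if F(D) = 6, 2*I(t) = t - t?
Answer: 6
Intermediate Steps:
I(t) = 0 (I(t) = (t - t)/2 = (½)*0 = 0)
-87*I(5) + F(-4) = -87*0 + 6 = 0 + 6 = 6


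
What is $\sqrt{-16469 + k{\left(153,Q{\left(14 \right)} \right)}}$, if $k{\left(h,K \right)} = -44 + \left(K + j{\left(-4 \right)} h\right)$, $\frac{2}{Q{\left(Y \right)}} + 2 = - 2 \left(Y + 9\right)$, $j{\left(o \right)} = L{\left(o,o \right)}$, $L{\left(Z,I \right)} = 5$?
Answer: $\frac{i \sqrt{2267718}}{12} \approx 125.49 i$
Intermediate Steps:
$j{\left(o \right)} = 5$
$Q{\left(Y \right)} = \frac{2}{-20 - 2 Y}$ ($Q{\left(Y \right)} = \frac{2}{-2 - 2 \left(Y + 9\right)} = \frac{2}{-2 - 2 \left(9 + Y\right)} = \frac{2}{-2 - \left(18 + 2 Y\right)} = \frac{2}{-20 - 2 Y}$)
$k{\left(h,K \right)} = -44 + K + 5 h$ ($k{\left(h,K \right)} = -44 + \left(K + 5 h\right) = -44 + K + 5 h$)
$\sqrt{-16469 + k{\left(153,Q{\left(14 \right)} \right)}} = \sqrt{-16469 - \left(-721 + \frac{1}{10 + 14}\right)} = \sqrt{-16469 - - \frac{17303}{24}} = \sqrt{-16469 + \frac{17303}{24}} = \sqrt{- \frac{377953}{24}} = \frac{i \sqrt{2267718}}{12}$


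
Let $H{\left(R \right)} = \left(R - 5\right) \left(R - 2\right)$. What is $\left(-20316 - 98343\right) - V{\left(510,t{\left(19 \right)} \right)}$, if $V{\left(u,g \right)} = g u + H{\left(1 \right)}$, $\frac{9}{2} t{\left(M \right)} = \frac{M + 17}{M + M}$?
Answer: $- \frac{2256637}{19} \approx -1.1877 \cdot 10^{5}$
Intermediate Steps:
$H{\left(R \right)} = \left(-5 + R\right) \left(-2 + R\right)$
$t{\left(M \right)} = \frac{17 + M}{9 M}$ ($t{\left(M \right)} = \frac{2 \frac{M + 17}{M + M}}{9} = \frac{2 \frac{17 + M}{2 M}}{9} = \frac{17 + M}{9 M}$)
$V{\left(u,g \right)} = 4 + g u$ ($V{\left(u,g \right)} = g u + \left(10 + 1^{2} - 7\right) = g u + \left(10 + 1 - 7\right) = g u + 4 = 4 + g u$)
$\left(-20316 - 98343\right) - V{\left(510,t{\left(19 \right)} \right)} = \left(-20316 - 98343\right) - \left(4 + \frac{17 + 19}{9 \cdot 19} \cdot 510\right) = \left(-20316 - 98343\right) - \left(4 + \frac{1}{9} \cdot \frac{1}{19} \cdot 36 \cdot 510\right) = -118659 - \left(4 + \frac{4}{19} \cdot 510\right) = -118659 - \left(4 + \frac{2040}{19}\right) = -118659 - \frac{2116}{19} = - \frac{2256637}{19}$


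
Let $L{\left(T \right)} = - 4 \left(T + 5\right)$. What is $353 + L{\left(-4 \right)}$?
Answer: $349$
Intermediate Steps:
$L{\left(T \right)} = -20 - 4 T$ ($L{\left(T \right)} = - 4 \left(5 + T\right) = -20 - 4 T$)
$353 + L{\left(-4 \right)} = 353 - 4 = 349$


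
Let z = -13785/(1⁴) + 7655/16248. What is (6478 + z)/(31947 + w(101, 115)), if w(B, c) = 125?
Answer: -118716481/521105856 ≈ -0.22782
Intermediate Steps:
z = -223971025/16248 (z = -13785/1 + 7655*(1/16248) = -13785*1 + 7655/16248 = -13785 + 7655/16248 = -223971025/16248 ≈ -13785.)
(6478 + z)/(31947 + w(101, 115)) = (6478 - 223971025/16248)/(31947 + 125) = -118716481/16248/32072 = -118716481/16248*1/32072 = -118716481/521105856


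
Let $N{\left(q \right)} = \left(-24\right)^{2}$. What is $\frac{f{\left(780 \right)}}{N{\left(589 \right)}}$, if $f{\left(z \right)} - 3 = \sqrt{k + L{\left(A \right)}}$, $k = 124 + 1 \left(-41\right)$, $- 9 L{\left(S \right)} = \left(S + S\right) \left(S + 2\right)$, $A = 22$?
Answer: $\frac{1}{192} + \frac{i \sqrt{309}}{1728} \approx 0.0052083 + 0.010173 i$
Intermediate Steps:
$L{\left(S \right)} = - \frac{2 S \left(2 + S\right)}{9}$ ($L{\left(S \right)} = - \frac{\left(S + S\right) \left(S + 2\right)}{9} = - \frac{2 S \left(2 + S\right)}{9}$)
$k = 83$ ($k = 124 - 41 = 83$)
$f{\left(z \right)} = 3 + \frac{i \sqrt{309}}{3}$ ($f{\left(z \right)} = 3 + \sqrt{83 - \frac{44 \left(2 + 22\right)}{9}} = 3 + \sqrt{83 - \frac{44}{9} \cdot 24} = 3 + \sqrt{83 - \frac{352}{3}} = 3 + \sqrt{- \frac{103}{3}} = 3 + \frac{i \sqrt{309}}{3}$)
$N{\left(q \right)} = 576$
$\frac{f{\left(780 \right)}}{N{\left(589 \right)}} = \frac{3 + \frac{i \sqrt{309}}{3}}{576} = \left(3 + \frac{i \sqrt{309}}{3}\right) \frac{1}{576} = \frac{1}{192} + \frac{i \sqrt{309}}{1728}$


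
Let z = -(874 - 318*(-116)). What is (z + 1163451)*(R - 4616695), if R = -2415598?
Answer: -7916174874877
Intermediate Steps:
z = -37762 (z = -(874 + 36888) = -1*37762 = -37762)
(z + 1163451)*(R - 4616695) = (-37762 + 1163451)*(-2415598 - 4616695) = 1125689*(-7032293) = -7916174874877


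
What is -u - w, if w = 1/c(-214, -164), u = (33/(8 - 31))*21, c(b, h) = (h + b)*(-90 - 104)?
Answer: 50819053/1686636 ≈ 30.130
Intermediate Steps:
c(b, h) = -194*b - 194*h (c(b, h) = (b + h)*(-194) = -194*b - 194*h)
u = -693/23 (u = (33/(-23))*21 = (33*(-1/23))*21 = -33/23*21 = -693/23 ≈ -30.130)
w = 1/73332 (w = 1/(-194*(-214) - 194*(-164)) = 1/(41516 + 31816) = 1/73332 ≈ 1.3637e-5)
-u - w = -1*(-693/23) - 1*1/73332 = 693/23 - 1/73332 = 50819053/1686636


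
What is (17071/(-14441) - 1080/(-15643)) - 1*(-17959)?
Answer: 4056696765544/225900563 ≈ 17958.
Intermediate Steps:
(17071/(-14441) - 1080/(-15643)) - 1*(-17959) = (17071*(-1/14441) - 1080*(-1/15643)) + 17959 = (-17071/14441 + 1080/15643) + 17959 = -251445373/225900563 + 17959 = 4056696765544/225900563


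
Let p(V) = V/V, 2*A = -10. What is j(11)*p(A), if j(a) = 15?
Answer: 15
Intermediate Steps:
A = -5 (A = (½)*(-10) = -5)
p(V) = 1
j(11)*p(A) = 15*1 = 15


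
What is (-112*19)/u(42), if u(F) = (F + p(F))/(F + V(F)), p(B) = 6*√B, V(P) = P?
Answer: -29792 + 4256*√42 ≈ -2210.0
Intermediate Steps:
u(F) = (F + 6*√F)/(2*F) (u(F) = (F + 6*√F)/(F + F) = (F + 6*√F)/((2*F)) = (F + 6*√F)*(1/(2*F)) = (F + 6*√F)/(2*F))
(-112*19)/u(42) = (-112*19)/(½ + 3/√42) = -2128/(½ + 3*(√42/42)) = -2128/(½ + √42/14)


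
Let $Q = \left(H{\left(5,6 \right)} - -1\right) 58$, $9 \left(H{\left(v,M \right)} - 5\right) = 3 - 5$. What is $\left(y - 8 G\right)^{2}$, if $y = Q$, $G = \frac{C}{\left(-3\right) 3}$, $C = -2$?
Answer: $\frac{1000000}{9} \approx 1.1111 \cdot 10^{5}$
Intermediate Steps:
$H{\left(v,M \right)} = \frac{43}{9}$ ($H{\left(v,M \right)} = 5 + \frac{3 - 5}{9} = 5 + \frac{1}{9} \left(-2\right) = 5 - \frac{2}{9} = \frac{43}{9}$)
$G = \frac{2}{9}$ ($G = - \frac{2}{\left(-3\right) 3} = - \frac{2}{-9} = \left(-2\right) \left(- \frac{1}{9}\right) = \frac{2}{9} \approx 0.22222$)
$Q = \frac{3016}{9}$ ($Q = \left(\frac{43}{9} - -1\right) 58 = \left(\frac{43}{9} + 1\right) 58 = \frac{52}{9} \cdot 58 = \frac{3016}{9} \approx 335.11$)
$y = \frac{3016}{9} \approx 335.11$
$\left(y - 8 G\right)^{2} = \left(\frac{3016}{9} - \frac{16}{9}\right)^{2} = \left(\frac{1000}{3}\right)^{2} = \frac{1000000}{9}$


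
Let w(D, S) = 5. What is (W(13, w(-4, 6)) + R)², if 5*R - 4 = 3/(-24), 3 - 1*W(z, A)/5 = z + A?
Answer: 8814961/1600 ≈ 5509.4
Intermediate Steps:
W(z, A) = 15 - 5*A - 5*z (W(z, A) = 15 - 5*(z + A) = 15 - 5*(A + z) = 15 + (-5*A - 5*z) = 15 - 5*A - 5*z)
R = 31/40 (R = ⅘ + (3/(-24))/5 = ⅘ + (3*(-1/24))/5 = ⅘ + (⅕)*(-⅛) = ⅘ - 1/40 = 31/40 ≈ 0.77500)
(W(13, w(-4, 6)) + R)² = ((15 - 5*5 - 5*13) + 31/40)² = ((15 - 25 - 65) + 31/40)² = (-75 + 31/40)² = (-2969/40)² = 8814961/1600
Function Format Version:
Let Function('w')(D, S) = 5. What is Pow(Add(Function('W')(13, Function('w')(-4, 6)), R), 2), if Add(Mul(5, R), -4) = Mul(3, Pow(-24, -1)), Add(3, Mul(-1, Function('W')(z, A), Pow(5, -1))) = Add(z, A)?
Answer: Rational(8814961, 1600) ≈ 5509.4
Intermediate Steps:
Function('W')(z, A) = Add(15, Mul(-5, A), Mul(-5, z)) (Function('W')(z, A) = Add(15, Mul(-5, Add(z, A))) = Add(15, Mul(-5, Add(A, z))) = Add(15, Add(Mul(-5, A), Mul(-5, z))) = Add(15, Mul(-5, A), Mul(-5, z)))
R = Rational(31, 40) (R = Add(Rational(4, 5), Mul(Rational(1, 5), Mul(3, Pow(-24, -1)))) = Add(Rational(4, 5), Mul(Rational(1, 5), Mul(3, Rational(-1, 24)))) = Add(Rational(4, 5), Mul(Rational(1, 5), Rational(-1, 8))) = Add(Rational(4, 5), Rational(-1, 40)) = Rational(31, 40) ≈ 0.77500)
Pow(Add(Function('W')(13, Function('w')(-4, 6)), R), 2) = Pow(Add(Add(15, Mul(-5, 5), Mul(-5, 13)), Rational(31, 40)), 2) = Pow(Add(Add(15, -25, -65), Rational(31, 40)), 2) = Pow(Add(-75, Rational(31, 40)), 2) = Pow(Rational(-2969, 40), 2) = Rational(8814961, 1600)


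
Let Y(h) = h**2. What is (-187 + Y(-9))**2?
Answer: 11236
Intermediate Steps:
(-187 + Y(-9))**2 = (-187 + (-9)**2)**2 = (-187 + 81)**2 = (-106)**2 = 11236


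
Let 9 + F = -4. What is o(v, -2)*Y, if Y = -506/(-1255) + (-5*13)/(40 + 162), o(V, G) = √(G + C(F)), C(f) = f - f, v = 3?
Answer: 20637*I*√2/253510 ≈ 0.11512*I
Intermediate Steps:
F = -13 (F = -9 - 4 = -13)
C(f) = 0
o(V, G) = √G (o(V, G) = √(G + 0) = √G)
Y = 20637/253510 (Y = -506*(-1/1255) - 65/202 = 506/1255 - 65*1/202 = 506/1255 - 65/202 = 20637/253510 ≈ 0.081405)
o(v, -2)*Y = √(-2)*(20637/253510) = (I*√2)*(20637/253510) = 20637*I*√2/253510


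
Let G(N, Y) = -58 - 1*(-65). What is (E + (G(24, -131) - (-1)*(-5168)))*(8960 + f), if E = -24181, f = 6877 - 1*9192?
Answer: -194977590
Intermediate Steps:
G(N, Y) = 7 (G(N, Y) = -58 + 65 = 7)
f = -2315 (f = 6877 - 9192 = -2315)
(E + (G(24, -131) - (-1)*(-5168)))*(8960 + f) = (-24181 + (7 - (-1)*(-5168)))*(8960 - 2315) = (-24181 + (7 - 1*5168))*6645 = (-24181 + (7 - 5168))*6645 = (-24181 - 5161)*6645 = -29342*6645 = -194977590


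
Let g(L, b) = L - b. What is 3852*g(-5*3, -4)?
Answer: -42372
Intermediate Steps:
3852*g(-5*3, -4) = 3852*(-5*3 - 1*(-4)) = 3852*(-15 + 4) = 3852*(-11) = -42372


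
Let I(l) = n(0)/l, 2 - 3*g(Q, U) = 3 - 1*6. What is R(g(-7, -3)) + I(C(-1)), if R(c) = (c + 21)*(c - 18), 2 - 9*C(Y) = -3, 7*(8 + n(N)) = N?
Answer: -17308/45 ≈ -384.62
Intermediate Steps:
n(N) = -8 + N/7
C(Y) = 5/9 (C(Y) = 2/9 - 1/9*(-3) = 2/9 + 1/3 = 5/9)
g(Q, U) = 5/3 (g(Q, U) = 2/3 - (3 - 1*6)/3 = 2/3 - (3 - 6)/3 = 2/3 - 1/3*(-3) = 2/3 + 1 = 5/3)
I(l) = -8/l (I(l) = (-8 + (1/7)*0)/l = (-8 + 0)/l = -8/l)
R(c) = (-18 + c)*(21 + c) (R(c) = (21 + c)*(-18 + c) = (-18 + c)*(21 + c))
R(g(-7, -3)) + I(C(-1)) = (-378 + (5/3)**2 + 3*(5/3)) - 8/5/9 = (-378 + 25/9 + 5) - 8*9/5 = -3332/9 - 72/5 = -17308/45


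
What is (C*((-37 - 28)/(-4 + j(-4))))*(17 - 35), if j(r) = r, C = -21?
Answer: 12285/4 ≈ 3071.3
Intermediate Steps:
(C*((-37 - 28)/(-4 + j(-4))))*(17 - 35) = (-21*(-37 - 28)/(-4 - 4))*(17 - 35) = -(-1365)/(-8)*(-18) = -(-1365)*(-1)/8*(-18) = -21*65/8*(-18) = -1365/8*(-18) = 12285/4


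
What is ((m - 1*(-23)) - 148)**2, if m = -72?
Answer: 38809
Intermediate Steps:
((m - 1*(-23)) - 148)**2 = ((-72 - 1*(-23)) - 148)**2 = ((-72 + 23) - 148)**2 = (-49 - 148)**2 = (-197)**2 = 38809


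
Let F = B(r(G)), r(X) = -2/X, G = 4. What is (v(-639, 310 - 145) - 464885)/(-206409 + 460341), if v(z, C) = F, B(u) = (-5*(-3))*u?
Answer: -929785/507864 ≈ -1.8308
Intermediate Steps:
B(u) = 15*u
F = -15/2 (F = 15*(-2/4) = 15*(-2*¼) = 15*(-½) = -15/2 ≈ -7.5000)
v(z, C) = -15/2
(v(-639, 310 - 145) - 464885)/(-206409 + 460341) = (-15/2 - 464885)/(-206409 + 460341) = -929785/2/253932 = -929785/2*1/253932 = -929785/507864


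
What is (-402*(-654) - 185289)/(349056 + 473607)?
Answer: 25873/274221 ≈ 0.094351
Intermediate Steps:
(-402*(-654) - 185289)/(349056 + 473607) = (262908 - 185289)/822663 = 77619*(1/822663) = 25873/274221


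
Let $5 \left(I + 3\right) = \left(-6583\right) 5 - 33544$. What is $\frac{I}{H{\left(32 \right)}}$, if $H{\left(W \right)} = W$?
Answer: $- \frac{33237}{80} \approx -415.46$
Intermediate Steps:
$I = - \frac{66474}{5}$ ($I = -3 + \frac{\left(-6583\right) 5 - 33544}{5} = -3 + \frac{-32915 - 33544}{5} = -3 + \frac{1}{5} \left(-66459\right) = -3 - \frac{66459}{5} = - \frac{66474}{5} \approx -13295.0$)
$\frac{I}{H{\left(32 \right)}} = - \frac{66474}{5 \cdot 32} = \left(- \frac{66474}{5}\right) \frac{1}{32} = - \frac{33237}{80}$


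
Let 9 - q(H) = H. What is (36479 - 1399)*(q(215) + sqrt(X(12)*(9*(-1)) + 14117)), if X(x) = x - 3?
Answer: -7226480 + 771760*sqrt(29) ≈ -3.0704e+6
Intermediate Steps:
X(x) = -3 + x
q(H) = 9 - H
(36479 - 1399)*(q(215) + sqrt(X(12)*(9*(-1)) + 14117)) = (36479 - 1399)*((9 - 1*215) + sqrt((-3 + 12)*(9*(-1)) + 14117)) = 35080*((9 - 215) + sqrt(9*(-9) + 14117)) = 35080*(-206 + sqrt(-81 + 14117)) = 35080*(-206 + sqrt(14036)) = 35080*(-206 + 22*sqrt(29)) = -7226480 + 771760*sqrt(29)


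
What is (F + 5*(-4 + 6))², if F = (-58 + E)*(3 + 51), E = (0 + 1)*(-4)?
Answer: 11142244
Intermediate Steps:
E = -4 (E = 1*(-4) = -4)
F = -3348 (F = (-58 - 4)*(3 + 51) = -62*54 = -3348)
(F + 5*(-4 + 6))² = (-3348 + 5*(-4 + 6))² = (-3348 + 5*2)² = (-3348 + 10)² = (-3338)² = 11142244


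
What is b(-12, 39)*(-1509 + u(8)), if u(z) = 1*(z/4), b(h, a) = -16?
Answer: 24112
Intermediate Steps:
u(z) = z/4 (u(z) = 1*(z*(¼)) = 1*(z/4) = z/4)
b(-12, 39)*(-1509 + u(8)) = -16*(-1509 + (¼)*8) = -16*(-1509 + 2) = -16*(-1507) = 24112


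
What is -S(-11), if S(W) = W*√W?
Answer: 11*I*√11 ≈ 36.483*I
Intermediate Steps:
S(W) = W^(3/2)
-S(-11) = -(-11)^(3/2) = -(-11)*I*√11 = 11*I*√11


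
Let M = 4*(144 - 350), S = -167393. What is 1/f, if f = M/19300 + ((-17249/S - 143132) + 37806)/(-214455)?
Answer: 34641826511475/15534730692007 ≈ 2.2300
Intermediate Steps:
M = -824 (M = 4*(-206) = -824)
f = 15534730692007/34641826511475 (f = -824/19300 + ((-17249/(-167393) - 143132) + 37806)/(-214455) = -824*1/19300 + ((-17249*(-1/167393) - 143132) + 37806)*(-1/214455) = -206/4825 + ((17249/167393 - 143132) + 37806)*(-1/214455) = -206/4825 + (-23959277627/167393 + 37806)*(-1/214455) = -206/4825 - 17630817869/167393*(-1/214455) = -206/4825 + 17630817869/35898265815 = 15534730692007/34641826511475 ≈ 0.44844)
1/f = 1/(15534730692007/34641826511475) = 34641826511475/15534730692007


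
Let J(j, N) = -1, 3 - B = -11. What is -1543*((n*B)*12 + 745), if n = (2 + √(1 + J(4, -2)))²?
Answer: -2186431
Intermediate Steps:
B = 14 (B = 3 - 1*(-11) = 3 + 11 = 14)
n = 4 (n = (2 + √(1 - 1))² = (2 + √0)² = (2 + 0)² = 2² = 4)
-1543*((n*B)*12 + 745) = -1543*((4*14)*12 + 745) = -1543*(56*12 + 745) = -1543*(672 + 745) = -1543*1417 = -2186431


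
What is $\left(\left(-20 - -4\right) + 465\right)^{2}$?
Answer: $201601$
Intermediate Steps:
$\left(\left(-20 - -4\right) + 465\right)^{2} = \left(\left(-20 + 4\right) + 465\right)^{2} = \left(-16 + 465\right)^{2} = 449^{2} = 201601$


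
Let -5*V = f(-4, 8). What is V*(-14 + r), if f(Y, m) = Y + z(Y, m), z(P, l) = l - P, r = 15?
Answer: -8/5 ≈ -1.6000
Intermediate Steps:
f(Y, m) = m (f(Y, m) = Y + (m - Y) = m)
V = -8/5 (V = -⅕*8 = -8/5 ≈ -1.6000)
V*(-14 + r) = -8*(-14 + 15)/5 = -8/5*1 = -8/5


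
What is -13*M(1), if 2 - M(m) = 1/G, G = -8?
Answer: -221/8 ≈ -27.625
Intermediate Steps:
M(m) = 17/8 (M(m) = 2 - 1/(-8) = 2 - 1*(-⅛) = 2 + ⅛ = 17/8)
-13*M(1) = -13*17/8 = -221/8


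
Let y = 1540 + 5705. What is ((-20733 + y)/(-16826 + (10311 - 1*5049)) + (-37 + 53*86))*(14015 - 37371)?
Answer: -305346604548/2891 ≈ -1.0562e+8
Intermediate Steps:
y = 7245
((-20733 + y)/(-16826 + (10311 - 1*5049)) + (-37 + 53*86))*(14015 - 37371) = ((-20733 + 7245)/(-16826 + (10311 - 1*5049)) + (-37 + 53*86))*(14015 - 37371) = (-13488/(-16826 + (10311 - 5049)) + (-37 + 4558))*(-23356) = (-13488/(-16826 + 5262) + 4521)*(-23356) = (-13488/(-11564) + 4521)*(-23356) = (-13488*(-1/11564) + 4521)*(-23356) = (3372/2891 + 4521)*(-23356) = (13073583/2891)*(-23356) = -305346604548/2891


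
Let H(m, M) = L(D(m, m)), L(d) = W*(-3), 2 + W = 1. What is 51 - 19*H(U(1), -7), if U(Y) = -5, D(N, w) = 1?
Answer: -6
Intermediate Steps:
W = -1 (W = -2 + 1 = -1)
L(d) = 3 (L(d) = -1*(-3) = 3)
H(m, M) = 3
51 - 19*H(U(1), -7) = 51 - 19*3 = 51 - 57 = -6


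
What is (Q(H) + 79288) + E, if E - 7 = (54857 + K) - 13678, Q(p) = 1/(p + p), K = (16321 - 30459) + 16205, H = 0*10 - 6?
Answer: 1470491/12 ≈ 1.2254e+5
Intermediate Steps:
H = -6 (H = 0 - 6 = -6)
K = 2067 (K = -14138 + 16205 = 2067)
Q(p) = 1/(2*p)
E = 43253 (E = 7 + ((54857 + 2067) - 13678) = 7 + (56924 - 13678) = 7 + 43246 = 43253)
(Q(H) + 79288) + E = ((1/2)/(-6) + 79288) + 43253 = ((1/2)*(-1/6) + 79288) + 43253 = (-1/12 + 79288) + 43253 = 951455/12 + 43253 = 1470491/12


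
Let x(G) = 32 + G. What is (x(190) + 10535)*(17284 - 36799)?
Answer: -209922855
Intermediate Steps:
(x(190) + 10535)*(17284 - 36799) = ((32 + 190) + 10535)*(17284 - 36799) = (222 + 10535)*(-19515) = 10757*(-19515) = -209922855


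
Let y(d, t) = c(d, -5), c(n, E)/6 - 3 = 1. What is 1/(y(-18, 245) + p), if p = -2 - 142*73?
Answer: -1/10344 ≈ -9.6674e-5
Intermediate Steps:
c(n, E) = 24 (c(n, E) = 18 + 6*1 = 18 + 6 = 24)
y(d, t) = 24
p = -10368 (p = -2 - 10366 = -10368)
1/(y(-18, 245) + p) = 1/(24 - 10368) = 1/(-10344) = -1/10344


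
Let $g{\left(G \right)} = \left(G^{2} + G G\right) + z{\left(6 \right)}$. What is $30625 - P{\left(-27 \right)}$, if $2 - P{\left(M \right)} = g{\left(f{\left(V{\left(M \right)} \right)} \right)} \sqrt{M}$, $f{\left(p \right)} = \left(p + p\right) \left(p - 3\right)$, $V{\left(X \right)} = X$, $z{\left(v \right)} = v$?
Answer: $30623 + 15746418 i \sqrt{3} \approx 30623.0 + 2.7274 \cdot 10^{7} i$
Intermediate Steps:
$f{\left(p \right)} = 2 p \left(-3 + p\right)$
$g{\left(G \right)} = 6 + 2 G^{2}$ ($g{\left(G \right)} = \left(G^{2} + G G\right) + 6 = \left(G^{2} + G^{2}\right) + 6 = 2 G^{2} + 6 = 6 + 2 G^{2}$)
$P{\left(M \right)} = 2 - \sqrt{M} \left(6 + 8 M^{2} \left(-3 + M\right)^{2}\right)$ ($P{\left(M \right)} = 2 - \left(6 + 2 \left(2 M \left(-3 + M\right)\right)^{2}\right) \sqrt{M} = 2 - \left(6 + 2 \cdot 4 M^{2} \left(-3 + M\right)^{2}\right) \sqrt{M} = 2 - \left(6 + 8 M^{2} \left(-3 + M\right)^{2}\right) \sqrt{M} = 2 - \sqrt{M} \left(6 + 8 M^{2} \left(-3 + M\right)^{2}\right)$)
$30625 - P{\left(-27 \right)} = 30625 - \left(2 - 2 \sqrt{-27} \left(3 + 4 \left(-27\right)^{2} \left(-3 - 27\right)^{2}\right)\right) = 30625 - \left(2 - 2 \cdot 3 i \sqrt{3} \left(3 + 4 \cdot 729 \left(-30\right)^{2}\right)\right) = 30625 - \left(2 - 2 \cdot 3 i \sqrt{3} \left(3 + 4 \cdot 729 \cdot 900\right)\right) = 30625 - \left(2 - 2 \cdot 3 i \sqrt{3} \left(3 + 2624400\right)\right) = 30625 - \left(2 - 2 \cdot 3 i \sqrt{3} \cdot 2624403\right) = 30625 - \left(2 - 15746418 i \sqrt{3}\right) = 30623 + 15746418 i \sqrt{3}$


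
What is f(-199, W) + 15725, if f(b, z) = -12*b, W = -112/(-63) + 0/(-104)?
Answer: 18113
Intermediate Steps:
W = 16/9 (W = -112*(-1/63) + 0*(-1/104) = 16/9 + 0 = 16/9 ≈ 1.7778)
f(-199, W) + 15725 = -12*(-199) + 15725 = 2388 + 15725 = 18113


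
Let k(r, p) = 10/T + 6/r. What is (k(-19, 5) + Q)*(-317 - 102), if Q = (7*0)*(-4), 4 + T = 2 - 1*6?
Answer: 49861/76 ≈ 656.07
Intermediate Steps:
T = -8 (T = -4 + (2 - 1*6) = -4 + (2 - 6) = -4 - 4 = -8)
k(r, p) = -5/4 + 6/r (k(r, p) = 10/(-8) + 6/r = 10*(-1/8) + 6/r = -5/4 + 6/r)
Q = 0 (Q = 0*(-4) = 0)
(k(-19, 5) + Q)*(-317 - 102) = ((-5/4 + 6/(-19)) + 0)*(-317 - 102) = ((-5/4 + 6*(-1/19)) + 0)*(-419) = ((-5/4 - 6/19) + 0)*(-419) = (-119/76 + 0)*(-419) = -119/76*(-419) = 49861/76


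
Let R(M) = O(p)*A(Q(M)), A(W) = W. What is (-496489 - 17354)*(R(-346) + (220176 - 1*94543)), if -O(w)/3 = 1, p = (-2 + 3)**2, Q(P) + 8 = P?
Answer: -65101338885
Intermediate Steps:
Q(P) = -8 + P
p = 1 (p = 1**2 = 1)
O(w) = -3 (O(w) = -3*1 = -3)
R(M) = 24 - 3*M (R(M) = -3*(-8 + M) = 24 - 3*M)
(-496489 - 17354)*(R(-346) + (220176 - 1*94543)) = (-496489 - 17354)*((24 - 3*(-346)) + (220176 - 1*94543)) = -513843*((24 + 1038) + (220176 - 94543)) = -513843*(1062 + 125633) = -513843*126695 = -65101338885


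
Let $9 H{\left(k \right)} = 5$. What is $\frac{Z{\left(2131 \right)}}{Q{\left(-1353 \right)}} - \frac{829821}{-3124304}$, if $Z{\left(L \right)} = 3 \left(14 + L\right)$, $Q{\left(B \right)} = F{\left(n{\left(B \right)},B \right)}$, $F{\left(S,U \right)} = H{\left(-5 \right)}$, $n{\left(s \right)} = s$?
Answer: $\frac{36189643053}{3124304} \approx 11583.0$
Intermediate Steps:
$H{\left(k \right)} = \frac{5}{9}$ ($H{\left(k \right)} = \frac{1}{9} \cdot 5 = \frac{5}{9}$)
$F{\left(S,U \right)} = \frac{5}{9}$
$Q{\left(B \right)} = \frac{5}{9}$
$Z{\left(L \right)} = 42 + 3 L$
$\frac{Z{\left(2131 \right)}}{Q{\left(-1353 \right)}} - \frac{829821}{-3124304} = \frac{42 + 3 \cdot 2131}{\frac{5}{9}} - \frac{829821}{-3124304} = \left(42 + 6393\right) \frac{9}{5} - - \frac{829821}{3124304} = 6435 \cdot \frac{9}{5} + \frac{829821}{3124304} = 11583 + \frac{829821}{3124304} = \frac{36189643053}{3124304}$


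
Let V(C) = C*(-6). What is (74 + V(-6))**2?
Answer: 12100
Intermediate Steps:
V(C) = -6*C
(74 + V(-6))**2 = (74 - 6*(-6))**2 = (74 + 36)**2 = 110**2 = 12100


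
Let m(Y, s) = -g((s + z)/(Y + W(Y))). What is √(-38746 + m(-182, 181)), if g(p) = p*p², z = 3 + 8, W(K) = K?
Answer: I*√2656995375034/8281 ≈ 196.84*I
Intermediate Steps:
z = 11
g(p) = p³
m(Y, s) = -(11 + s)³/(8*Y³) (m(Y, s) = -((s + 11)/(Y + Y))³ = -((11 + s)/((2*Y)))³ = -((11 + s)*(1/(2*Y)))³ = -((11 + s)/(2*Y))³ = -(11 + s)³/(8*Y³))
√(-38746 + m(-182, 181)) = √(-38746 - ⅛*(11 + 181)³/(-182)³) = √(-38746 - ⅛*(-1/6028568)*192³) = √(-38746 - ⅛*(-1/6028568)*7077888) = √(-38746 + 110592/753571) = √(-29197751374/753571) = I*√2656995375034/8281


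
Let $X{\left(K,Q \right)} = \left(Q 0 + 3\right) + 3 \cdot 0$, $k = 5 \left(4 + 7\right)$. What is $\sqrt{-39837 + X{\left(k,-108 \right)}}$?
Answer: $3 i \sqrt{4426} \approx 199.58 i$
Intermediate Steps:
$k = 55$ ($k = 5 \cdot 11 = 55$)
$X{\left(K,Q \right)} = 3$ ($X{\left(K,Q \right)} = \left(0 + 3\right) + 0 = 3 + 0 = 3$)
$\sqrt{-39837 + X{\left(k,-108 \right)}} = \sqrt{-39837 + 3} = \sqrt{-39834} = 3 i \sqrt{4426}$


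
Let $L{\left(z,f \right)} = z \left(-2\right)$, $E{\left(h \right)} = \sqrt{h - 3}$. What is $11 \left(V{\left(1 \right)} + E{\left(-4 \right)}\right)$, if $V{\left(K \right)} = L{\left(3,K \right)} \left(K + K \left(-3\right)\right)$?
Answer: $132 + 11 i \sqrt{7} \approx 132.0 + 29.103 i$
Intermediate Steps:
$E{\left(h \right)} = \sqrt{-3 + h}$
$L{\left(z,f \right)} = - 2 z$
$V{\left(K \right)} = 12 K$ ($V{\left(K \right)} = \left(-2\right) 3 \left(K + K \left(-3\right)\right) = - 6 \left(K - 3 K\right) = - 6 \left(- 2 K\right) = 12 K$)
$11 \left(V{\left(1 \right)} + E{\left(-4 \right)}\right) = 11 \left(12 \cdot 1 + \sqrt{-3 - 4}\right) = 11 \left(12 + \sqrt{-7}\right) = 11 \left(12 + i \sqrt{7}\right) = 132 + 11 i \sqrt{7}$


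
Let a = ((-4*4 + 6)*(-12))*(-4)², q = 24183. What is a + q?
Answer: 26103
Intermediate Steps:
a = 1920 (a = ((-16 + 6)*(-12))*16 = -10*(-12)*16 = 120*16 = 1920)
a + q = 1920 + 24183 = 26103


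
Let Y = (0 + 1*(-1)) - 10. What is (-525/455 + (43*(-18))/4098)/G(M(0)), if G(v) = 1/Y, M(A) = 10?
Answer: 131142/8879 ≈ 14.770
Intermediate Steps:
Y = -11 (Y = (0 - 1) - 10 = -1 - 10 = -11)
G(v) = -1/11 (G(v) = 1/(-11) = -1/11)
(-525/455 + (43*(-18))/4098)/G(M(0)) = (-525/455 + (43*(-18))/4098)/(-1/11) = (-525*1/455 - 774*1/4098)*(-11) = (-15/13 - 129/683)*(-11) = -11922/8879*(-11) = 131142/8879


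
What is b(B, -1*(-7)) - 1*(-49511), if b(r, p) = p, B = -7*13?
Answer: 49518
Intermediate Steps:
B = -91
b(B, -1*(-7)) - 1*(-49511) = -1*(-7) - 1*(-49511) = 7 + 49511 = 49518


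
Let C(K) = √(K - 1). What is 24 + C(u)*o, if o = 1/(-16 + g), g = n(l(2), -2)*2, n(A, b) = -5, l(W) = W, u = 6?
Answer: 24 - √5/26 ≈ 23.914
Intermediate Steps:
C(K) = √(-1 + K)
g = -10 (g = -5*2 = -10)
o = -1/26 (o = 1/(-16 - 10) = 1/(-26) = -1/26 ≈ -0.038462)
24 + C(u)*o = 24 + √(-1 + 6)*(-1/26) = 24 + √5*(-1/26) = 24 - √5/26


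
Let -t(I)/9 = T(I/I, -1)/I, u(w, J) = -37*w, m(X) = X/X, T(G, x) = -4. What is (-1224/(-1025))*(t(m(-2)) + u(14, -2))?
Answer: -589968/1025 ≈ -575.58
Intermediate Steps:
m(X) = 1
t(I) = 36/I (t(I) = -(-36)/I = 36/I)
(-1224/(-1025))*(t(m(-2)) + u(14, -2)) = (-1224/(-1025))*(36/1 - 37*14) = (-1224*(-1/1025))*(36*1 - 518) = 1224*(36 - 518)/1025 = (1224/1025)*(-482) = -589968/1025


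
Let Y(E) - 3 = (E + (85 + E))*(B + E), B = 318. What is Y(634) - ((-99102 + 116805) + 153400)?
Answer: 1116956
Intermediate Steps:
Y(E) = 3 + (85 + 2*E)*(318 + E) (Y(E) = 3 + (E + (85 + E))*(318 + E) = 3 + (85 + 2*E)*(318 + E))
Y(634) - ((-99102 + 116805) + 153400) = (27033 + 2*634² + 721*634) - ((-99102 + 116805) + 153400) = (27033 + 2*401956 + 457114) - (17703 + 153400) = (27033 + 803912 + 457114) - 1*171103 = 1288059 - 171103 = 1116956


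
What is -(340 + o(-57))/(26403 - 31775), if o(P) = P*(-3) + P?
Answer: 227/2686 ≈ 0.084512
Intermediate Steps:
o(P) = -2*P (o(P) = -3*P + P = -2*P)
-(340 + o(-57))/(26403 - 31775) = -(340 - 2*(-57))/(26403 - 31775) = -(340 + 114)/(-5372) = -454*(-1)/5372 = -1*(-227/2686) = 227/2686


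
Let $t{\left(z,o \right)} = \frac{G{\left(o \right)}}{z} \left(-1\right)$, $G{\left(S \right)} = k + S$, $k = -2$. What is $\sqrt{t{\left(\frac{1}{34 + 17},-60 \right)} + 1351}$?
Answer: $\sqrt{4513} \approx 67.179$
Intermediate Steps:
$G{\left(S \right)} = -2 + S$
$t{\left(z,o \right)} = - \frac{-2 + o}{z}$ ($t{\left(z,o \right)} = \frac{-2 + o}{z} \left(-1\right) = - \frac{-2 + o}{z}$)
$\sqrt{t{\left(\frac{1}{34 + 17},-60 \right)} + 1351} = \sqrt{\frac{2 - -60}{\frac{1}{34 + 17}} + 1351} = \sqrt{\frac{2 + 60}{\frac{1}{51}} + 1351} = \sqrt{\frac{1}{\frac{1}{51}} \cdot 62 + 1351} = \sqrt{51 \cdot 62 + 1351} = \sqrt{3162 + 1351} = \sqrt{4513}$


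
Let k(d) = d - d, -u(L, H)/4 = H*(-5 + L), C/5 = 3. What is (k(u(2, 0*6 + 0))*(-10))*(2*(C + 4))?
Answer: 0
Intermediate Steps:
C = 15 (C = 5*3 = 15)
u(L, H) = -4*H*(-5 + L)
k(d) = 0
(k(u(2, 0*6 + 0))*(-10))*(2*(C + 4)) = (0*(-10))*(2*(15 + 4)) = 0*(2*19) = 0*38 = 0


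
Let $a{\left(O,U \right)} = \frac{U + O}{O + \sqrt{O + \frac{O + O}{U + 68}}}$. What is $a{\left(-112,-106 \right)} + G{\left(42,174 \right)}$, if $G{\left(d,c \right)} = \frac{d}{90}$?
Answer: $\frac{38576}{16095} + \frac{327 i \sqrt{266}}{30044} \approx 2.3968 + 0.17751 i$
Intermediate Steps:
$G{\left(d,c \right)} = \frac{d}{90}$ ($G{\left(d,c \right)} = d \frac{1}{90} = \frac{d}{90}$)
$a{\left(O,U \right)} = \frac{O + U}{O + \sqrt{O + \frac{2 O}{68 + U}}}$
$a{\left(-112,-106 \right)} + G{\left(42,174 \right)} = \frac{-112 - 106}{-112 + \sqrt{- \frac{112 \left(70 - 106\right)}{68 - 106}}} + \frac{1}{90} \cdot 42 = \frac{1}{-112 + \sqrt{\left(-112\right) \frac{1}{-38} \left(-36\right)}} \left(-218\right) + \frac{7}{15} = \frac{1}{-112 + \sqrt{\left(-112\right) \left(- \frac{1}{38}\right) \left(-36\right)}} \left(-218\right) + \frac{7}{15} = \frac{1}{-112 + \sqrt{- \frac{2016}{19}}} \left(-218\right) + \frac{7}{15} = \frac{1}{-112 + \frac{12 i \sqrt{266}}{19}} \left(-218\right) + \frac{7}{15} = - \frac{218}{-112 + \frac{12 i \sqrt{266}}{19}} + \frac{7}{15} = \frac{7}{15} - \frac{218}{-112 + \frac{12 i \sqrt{266}}{19}}$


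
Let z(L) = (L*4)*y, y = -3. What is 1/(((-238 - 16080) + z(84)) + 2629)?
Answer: -1/14697 ≈ -6.8041e-5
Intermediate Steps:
z(L) = -12*L (z(L) = (L*4)*(-3) = (4*L)*(-3) = -12*L)
1/(((-238 - 16080) + z(84)) + 2629) = 1/(((-238 - 16080) - 12*84) + 2629) = 1/((-16318 - 1008) + 2629) = 1/(-17326 + 2629) = 1/(-14697) = -1/14697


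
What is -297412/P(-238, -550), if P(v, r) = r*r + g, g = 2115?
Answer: -297412/304615 ≈ -0.97635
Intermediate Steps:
P(v, r) = 2115 + r**2 (P(v, r) = r*r + 2115 = r**2 + 2115 = 2115 + r**2)
-297412/P(-238, -550) = -297412/(2115 + (-550)**2) = -297412/(2115 + 302500) = -297412/304615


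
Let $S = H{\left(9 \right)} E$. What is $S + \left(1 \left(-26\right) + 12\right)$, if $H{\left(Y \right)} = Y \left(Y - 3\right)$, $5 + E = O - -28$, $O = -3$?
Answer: $1066$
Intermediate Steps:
$E = 20$ ($E = -5 - -25 = -5 + \left(-3 + 28\right) = -5 + 25 = 20$)
$H{\left(Y \right)} = Y \left(-3 + Y\right)$
$S = 1080$ ($S = 9 \left(-3 + 9\right) 20 = 9 \cdot 6 \cdot 20 = 54 \cdot 20 = 1080$)
$S + \left(1 \left(-26\right) + 12\right) = 1080 + \left(1 \left(-26\right) + 12\right) = 1080 + \left(-26 + 12\right) = 1080 - 14 = 1066$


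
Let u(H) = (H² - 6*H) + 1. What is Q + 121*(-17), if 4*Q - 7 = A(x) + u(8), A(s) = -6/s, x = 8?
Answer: -32819/16 ≈ -2051.2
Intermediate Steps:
u(H) = 1 + H² - 6*H
Q = 93/16 (Q = 7/4 + (-6/8 + (1 + 8² - 6*8))/4 = 7/4 + (-6*⅛ + (1 + 64 - 48))/4 = 7/4 + (-¾ + 17)/4 = 7/4 + (¼)*(65/4) = 7/4 + 65/16 = 93/16 ≈ 5.8125)
Q + 121*(-17) = 93/16 + 121*(-17) = 93/16 - 2057 = -32819/16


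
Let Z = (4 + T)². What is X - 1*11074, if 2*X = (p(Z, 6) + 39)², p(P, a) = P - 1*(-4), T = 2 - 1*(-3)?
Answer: -3386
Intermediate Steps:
T = 5 (T = 2 + 3 = 5)
Z = 81 (Z = (4 + 5)² = 9² = 81)
p(P, a) = 4 + P (p(P, a) = P + 4 = 4 + P)
X = 7688 (X = ((4 + 81) + 39)²/2 = (85 + 39)²/2 = (½)*124² = (½)*15376 = 7688)
X - 1*11074 = 7688 - 1*11074 = 7688 - 11074 = -3386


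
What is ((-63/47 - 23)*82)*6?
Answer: -562848/47 ≈ -11975.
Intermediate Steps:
((-63/47 - 23)*82)*6 = -1144/47*82*6 = -93808/47*6 = -562848/47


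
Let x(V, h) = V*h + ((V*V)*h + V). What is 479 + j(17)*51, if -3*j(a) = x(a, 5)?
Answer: -25820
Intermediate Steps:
x(V, h) = V + V*h + h*V**2 (x(V, h) = V*h + (V**2*h + V) = V*h + (h*V**2 + V) = V*h + (V + h*V**2) = V + V*h + h*V**2)
j(a) = -a*(6 + 5*a)/3 (j(a) = -a*(1 + 5 + a*5)/3 = -a*(1 + 5 + 5*a)/3 = -a*(6 + 5*a)/3)
479 + j(17)*51 = 479 - 1/3*17*(6 + 5*17)*51 = 479 - 1/3*17*(6 + 85)*51 = 479 - 1/3*17*91*51 = 479 - 1547/3*51 = 479 - 26299 = -25820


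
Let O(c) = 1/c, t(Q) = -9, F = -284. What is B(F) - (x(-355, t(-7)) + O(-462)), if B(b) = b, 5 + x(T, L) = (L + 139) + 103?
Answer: -236543/462 ≈ -512.00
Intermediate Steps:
x(T, L) = 237 + L (x(T, L) = -5 + ((L + 139) + 103) = -5 + ((139 + L) + 103) = -5 + (242 + L) = 237 + L)
B(F) - (x(-355, t(-7)) + O(-462)) = -284 - ((237 - 9) + 1/(-462)) = -284 - (228 - 1/462) = -284 - 1*105335/462 = -284 - 105335/462 = -236543/462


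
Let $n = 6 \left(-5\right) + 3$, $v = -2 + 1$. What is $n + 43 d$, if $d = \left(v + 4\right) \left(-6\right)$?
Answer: $-801$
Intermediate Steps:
$v = -1$
$n = -27$ ($n = -30 + 3 = -27$)
$d = -18$ ($d = \left(-1 + 4\right) \left(-6\right) = 3 \left(-6\right) = -18$)
$n + 43 d = -27 + 43 \left(-18\right) = -27 - 774 = -801$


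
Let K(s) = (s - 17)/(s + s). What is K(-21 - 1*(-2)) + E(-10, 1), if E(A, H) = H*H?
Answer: 37/19 ≈ 1.9474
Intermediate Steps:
E(A, H) = H²
K(s) = (-17 + s)/(2*s) (K(s) = (-17 + s)/((2*s)) = (-17 + s)*(1/(2*s)) = (-17 + s)/(2*s))
K(-21 - 1*(-2)) + E(-10, 1) = (-17 + (-21 - 1*(-2)))/(2*(-21 - 1*(-2))) + 1² = (-17 + (-21 + 2))/(2*(-21 + 2)) + 1 = (½)*(-17 - 19)/(-19) + 1 = (½)*(-1/19)*(-36) + 1 = 18/19 + 1 = 37/19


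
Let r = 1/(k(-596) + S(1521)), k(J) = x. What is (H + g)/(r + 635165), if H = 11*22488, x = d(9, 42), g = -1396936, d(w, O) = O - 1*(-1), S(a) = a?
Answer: -1797924352/993398061 ≈ -1.8099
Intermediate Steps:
d(w, O) = 1 + O (d(w, O) = O + 1 = 1 + O)
x = 43 (x = 1 + 42 = 43)
k(J) = 43
r = 1/1564 (r = 1/(43 + 1521) = 1/1564 ≈ 0.00063939)
H = 247368
(H + g)/(r + 635165) = (247368 - 1396936)/(1/1564 + 635165) = -1149568/993398061/1564 = -1149568*1564/993398061 = -1797924352/993398061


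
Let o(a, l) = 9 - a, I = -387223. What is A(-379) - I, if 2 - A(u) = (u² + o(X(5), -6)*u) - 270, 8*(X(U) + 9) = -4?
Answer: 501731/2 ≈ 2.5087e+5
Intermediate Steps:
X(U) = -19/2 (X(U) = -9 + (⅛)*(-4) = -9 - ½ = -19/2)
A(u) = 272 - u² - 37*u/2 (A(u) = 2 - ((u² + (9 - 1*(-19/2))*u) - 270) = 2 - ((u² + (9 + 19/2)*u) - 270) = 2 - ((u² + 37*u/2) - 270) = 2 - (-270 + u² + 37*u/2) = 2 + (270 - u² - 37*u/2) = 272 - u² - 37*u/2)
A(-379) - I = (272 - 1*(-379)² - 37/2*(-379)) - 1*(-387223) = (272 - 1*143641 + 14023/2) + 387223 = (272 - 143641 + 14023/2) + 387223 = -272715/2 + 387223 = 501731/2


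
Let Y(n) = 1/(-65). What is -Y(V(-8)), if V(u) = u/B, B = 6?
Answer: 1/65 ≈ 0.015385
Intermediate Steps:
V(u) = u/6
Y(n) = -1/65
-Y(V(-8)) = -1*(-1/65) = 1/65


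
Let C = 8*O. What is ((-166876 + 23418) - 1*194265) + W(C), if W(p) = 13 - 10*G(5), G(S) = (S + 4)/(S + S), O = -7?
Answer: -337719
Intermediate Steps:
G(S) = (4 + S)/(2*S) (G(S) = (4 + S)/((2*S)) = (4 + S)*(1/(2*S)) = (4 + S)/(2*S))
C = -56 (C = 8*(-7) = -56)
W(p) = 4 (W(p) = 13 - 5*(4 + 5)/5 = 13 - 5*9/5 = 13 - 10*9/10 = 13 - 9 = 4)
((-166876 + 23418) - 1*194265) + W(C) = ((-166876 + 23418) - 1*194265) + 4 = (-143458 - 194265) + 4 = -337723 + 4 = -337719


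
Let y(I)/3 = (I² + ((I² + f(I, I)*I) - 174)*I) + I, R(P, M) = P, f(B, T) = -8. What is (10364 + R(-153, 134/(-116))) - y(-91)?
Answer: 2397596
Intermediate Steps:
y(I) = 3*I + 3*I² + 3*I*(-174 + I² - 8*I) (y(I) = 3*((I² + ((I² - 8*I) - 174)*I) + I) = 3*((I² + (-174 + I² - 8*I)*I) + I) = 3*((I² + I*(-174 + I² - 8*I)) + I) = 3*(I + I² + I*(-174 + I² - 8*I)) = 3*I + 3*I² + 3*I*(-174 + I² - 8*I))
(10364 + R(-153, 134/(-116))) - y(-91) = (10364 - 153) - 3*(-91)*(-173 + (-91)² - 7*(-91)) = 10211 - 3*(-91)*(-173 + 8281 + 637) = 10211 - 3*(-91)*8745 = 10211 - 1*(-2387385) = 10211 + 2387385 = 2397596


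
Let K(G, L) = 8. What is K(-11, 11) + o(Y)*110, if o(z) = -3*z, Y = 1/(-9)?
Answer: 134/3 ≈ 44.667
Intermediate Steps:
Y = -⅑ ≈ -0.11111
K(-11, 11) + o(Y)*110 = 8 - 3*(-⅑)*110 = 8 + (⅓)*110 = 8 + 110/3 = 134/3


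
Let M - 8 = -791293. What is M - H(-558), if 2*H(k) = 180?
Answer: -791375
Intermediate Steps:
M = -791285 (M = 8 - 791293 = -791285)
H(k) = 90 (H(k) = (1/2)*180 = 90)
M - H(-558) = -791285 - 1*90 = -791285 - 90 = -791375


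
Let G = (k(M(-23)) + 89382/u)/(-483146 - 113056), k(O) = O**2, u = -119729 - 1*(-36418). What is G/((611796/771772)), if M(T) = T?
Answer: -8486045459191/7597005098340078 ≈ -0.0011170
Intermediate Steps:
u = -83311 (u = -119729 + 36418 = -83311)
G = -43982137/49670184822 (G = ((-23)**2 + 89382/(-83311))/(-483146 - 113056) = (529 + 89382*(-1/83311))/(-596202) = (529 - 89382/83311)*(-1/596202) = (43982137/83311)*(-1/596202) = -43982137/49670184822 ≈ -0.00088548)
G/((611796/771772)) = -43982137/(49670184822*(611796/771772)) = -43982137/(49670184822*(611796*(1/771772))) = -43982137/(49670184822*152949/192943) = -43982137/49670184822*192943/152949 = -8486045459191/7597005098340078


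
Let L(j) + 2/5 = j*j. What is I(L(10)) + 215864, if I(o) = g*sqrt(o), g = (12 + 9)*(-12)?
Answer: 215864 - 252*sqrt(2490)/5 ≈ 2.1335e+5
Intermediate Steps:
L(j) = -2/5 + j**2 (L(j) = -2/5 + j*j = -2/5 + j**2)
g = -252 (g = 21*(-12) = -252)
I(o) = -252*sqrt(o)
I(L(10)) + 215864 = -252*sqrt(-2/5 + 10**2) + 215864 = -252*sqrt(-2/5 + 100) + 215864 = -252*sqrt(2490)/5 + 215864 = 215864 - 252*sqrt(2490)/5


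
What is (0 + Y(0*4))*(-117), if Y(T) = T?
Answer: 0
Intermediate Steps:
(0 + Y(0*4))*(-117) = (0 + 0*4)*(-117) = (0 + 0)*(-117) = 0*(-117) = 0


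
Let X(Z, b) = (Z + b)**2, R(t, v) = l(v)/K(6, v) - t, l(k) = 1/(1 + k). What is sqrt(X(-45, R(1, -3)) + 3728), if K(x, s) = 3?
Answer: sqrt(210937)/6 ≈ 76.547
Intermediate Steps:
R(t, v) = -t + 1/(3*(1 + v)) (R(t, v) = 1/((1 + v)*3) - t = (1/3)/(1 + v) - t = 1/(3*(1 + v)) - t = -t + 1/(3*(1 + v)))
sqrt(X(-45, R(1, -3)) + 3728) = sqrt((-45 + (1/3 - 1*1*(1 - 3))/(1 - 3))**2 + 3728) = sqrt((-45 + (1/3 - 1*1*(-2))/(-2))**2 + 3728) = sqrt((-45 - (1/3 + 2)/2)**2 + 3728) = sqrt((-45 - 1/2*7/3)**2 + 3728) = sqrt((-45 - 7/6)**2 + 3728) = sqrt((-277/6)**2 + 3728) = sqrt(76729/36 + 3728) = sqrt(210937/36) = sqrt(210937)/6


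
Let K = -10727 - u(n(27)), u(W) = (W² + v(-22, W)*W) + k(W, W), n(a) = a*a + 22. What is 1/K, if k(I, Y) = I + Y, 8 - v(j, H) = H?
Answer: -1/18237 ≈ -5.4834e-5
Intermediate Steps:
v(j, H) = 8 - H
n(a) = 22 + a² (n(a) = a² + 22 = 22 + a²)
u(W) = W² + 2*W + W*(8 - W) (u(W) = (W² + (8 - W)*W) + (W + W) = (W² + W*(8 - W)) + 2*W = W² + 2*W + W*(8 - W))
K = -18237 (K = -10727 - 10*(22 + 27²) = -10727 - 10*(22 + 729) = -10727 - 10*751 = -10727 - 1*7510 = -10727 - 7510 = -18237)
1/K = 1/(-18237) = -1/18237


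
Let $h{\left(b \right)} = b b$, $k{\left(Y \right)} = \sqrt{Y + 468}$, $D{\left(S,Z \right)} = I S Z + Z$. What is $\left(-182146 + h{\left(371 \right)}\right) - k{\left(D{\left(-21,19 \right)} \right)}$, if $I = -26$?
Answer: $-44505 - \sqrt{10861} \approx -44609.0$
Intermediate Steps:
$D{\left(S,Z \right)} = Z - 26 S Z$ ($D{\left(S,Z \right)} = - 26 S Z + Z = Z - 26 S Z$)
$k{\left(Y \right)} = \sqrt{468 + Y}$
$h{\left(b \right)} = b^{2}$
$\left(-182146 + h{\left(371 \right)}\right) - k{\left(D{\left(-21,19 \right)} \right)} = \left(-182146 + 371^{2}\right) - \sqrt{468 + 19 \left(1 - -546\right)} = \left(-182146 + 137641\right) - \sqrt{468 + 19 \left(1 + 546\right)} = -44505 - \sqrt{468 + 19 \cdot 547} = -44505 - \sqrt{468 + 10393} = -44505 - \sqrt{10861}$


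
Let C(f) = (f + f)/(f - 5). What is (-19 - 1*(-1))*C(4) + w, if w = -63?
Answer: 81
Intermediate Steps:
C(f) = 2*f/(-5 + f) (C(f) = (2*f)/(-5 + f) = 2*f/(-5 + f))
(-19 - 1*(-1))*C(4) + w = (-19 - 1*(-1))*(2*4/(-5 + 4)) - 63 = (-19 + 1)*(2*4/(-1)) - 63 = -36*4*(-1) - 63 = -18*(-8) - 63 = 144 - 63 = 81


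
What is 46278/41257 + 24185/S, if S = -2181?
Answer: -896868227/89981517 ≈ -9.9673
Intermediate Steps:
46278/41257 + 24185/S = 46278/41257 + 24185/(-2181) = 46278*(1/41257) + 24185*(-1/2181) = 46278/41257 - 24185/2181 = -896868227/89981517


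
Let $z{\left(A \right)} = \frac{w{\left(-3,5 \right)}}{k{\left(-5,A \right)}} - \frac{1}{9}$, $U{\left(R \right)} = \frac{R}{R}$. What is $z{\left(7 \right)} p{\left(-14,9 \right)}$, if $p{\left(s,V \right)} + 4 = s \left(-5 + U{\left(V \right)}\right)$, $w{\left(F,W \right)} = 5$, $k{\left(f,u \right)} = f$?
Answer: $- \frac{520}{9} \approx -57.778$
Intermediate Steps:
$U{\left(R \right)} = 1$
$z{\left(A \right)} = - \frac{10}{9}$ ($z{\left(A \right)} = \frac{5}{-5} - \frac{1}{9} = 5 \left(- \frac{1}{5}\right) - \frac{1}{9} = -1 - \frac{1}{9} = - \frac{10}{9}$)
$p{\left(s,V \right)} = -4 - 4 s$ ($p{\left(s,V \right)} = -4 + s \left(-5 + 1\right) = -4 + s \left(-4\right) = -4 - 4 s$)
$z{\left(7 \right)} p{\left(-14,9 \right)} = - \frac{10 \left(-4 - -56\right)}{9} = - \frac{10 \left(-4 + 56\right)}{9} = \left(- \frac{10}{9}\right) 52 = - \frac{520}{9}$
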